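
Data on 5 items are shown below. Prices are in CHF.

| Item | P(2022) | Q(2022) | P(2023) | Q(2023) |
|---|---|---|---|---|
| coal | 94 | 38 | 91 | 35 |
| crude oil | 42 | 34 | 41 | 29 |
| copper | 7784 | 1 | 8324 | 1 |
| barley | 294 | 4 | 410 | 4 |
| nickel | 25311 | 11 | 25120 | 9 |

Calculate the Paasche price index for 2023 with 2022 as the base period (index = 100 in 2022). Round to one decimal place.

Paasche price index uses current-period quantities as weights.
ΣP(2023)·Q(2023) = 91×35 + 41×29 + 8324×1 + 410×4 + 25120×9 = 3185 + 1189 + 8324 + 1640 + 226080 = 240418
ΣP(2022)·Q(2023) = 94×35 + 42×29 + 7784×1 + 294×4 + 25311×9 = 3290 + 1218 + 7784 + 1176 + 227799 = 241267
Index = 240418 / 241267 × 100 = 99.6481

99.6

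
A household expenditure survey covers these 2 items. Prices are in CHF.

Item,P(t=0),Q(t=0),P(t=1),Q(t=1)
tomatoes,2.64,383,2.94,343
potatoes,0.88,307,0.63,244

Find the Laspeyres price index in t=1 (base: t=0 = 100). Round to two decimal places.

102.98

Laspeyres price index uses base-period quantities as weights.
ΣP(t=1)·Q(t=0) = 2.94×383 + 0.63×307 = 1126.02 + 193.41 = 1319.43
ΣP(t=0)·Q(t=0) = 2.64×383 + 0.88×307 = 1011.12 + 270.16 = 1281.28
Index = 1319.43 / 1281.28 × 100 = 102.9775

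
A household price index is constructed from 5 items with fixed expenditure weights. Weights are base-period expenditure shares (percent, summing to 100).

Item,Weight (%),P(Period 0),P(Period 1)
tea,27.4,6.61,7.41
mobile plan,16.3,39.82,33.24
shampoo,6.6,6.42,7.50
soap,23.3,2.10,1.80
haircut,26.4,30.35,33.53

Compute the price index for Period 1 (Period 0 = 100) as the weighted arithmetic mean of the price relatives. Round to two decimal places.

tea: 27.4 × (7.41/6.61) = 27.4 × 1.121029 = 30.7162
mobile plan: 16.3 × (33.24/39.82) = 16.3 × 0.834756 = 13.6065
shampoo: 6.6 × (7.50/6.42) = 6.6 × 1.168224 = 7.7103
soap: 23.3 × (1.80/2.10) = 23.3 × 0.857143 = 19.9714
haircut: 26.4 × (33.53/30.35) = 26.4 × 1.104778 = 29.1661
Index = Σ wᵢ·(p₁ᵢ/p₀ᵢ) = 30.7162 + 13.6065 + 7.7103 + 19.9714 + 29.1661 = 101.1706

101.17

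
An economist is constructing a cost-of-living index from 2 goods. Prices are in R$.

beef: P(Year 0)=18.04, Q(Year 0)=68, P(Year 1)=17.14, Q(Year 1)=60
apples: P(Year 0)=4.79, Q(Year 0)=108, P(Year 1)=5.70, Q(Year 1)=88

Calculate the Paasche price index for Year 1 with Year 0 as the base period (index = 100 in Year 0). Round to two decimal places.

101.73

Paasche price index uses current-period quantities as weights.
ΣP(Year 1)·Q(Year 1) = 17.14×60 + 5.70×88 = 1028.4 + 501.6 = 1530
ΣP(Year 0)·Q(Year 1) = 18.04×60 + 4.79×88 = 1082.4 + 421.52 = 1503.92
Index = 1530 / 1503.92 × 100 = 101.7341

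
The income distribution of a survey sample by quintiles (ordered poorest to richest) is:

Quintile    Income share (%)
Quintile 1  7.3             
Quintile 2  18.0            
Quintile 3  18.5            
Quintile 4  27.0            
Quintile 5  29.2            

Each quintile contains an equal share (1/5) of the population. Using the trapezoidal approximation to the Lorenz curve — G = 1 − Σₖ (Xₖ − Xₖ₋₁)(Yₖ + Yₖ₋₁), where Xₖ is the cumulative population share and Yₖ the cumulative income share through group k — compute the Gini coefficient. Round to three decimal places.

0.211

Cumulative income shares Yₖ: 0.0730, 0.2530, 0.4380, 0.7080, 1.0000
Σ (Xₖ−Xₖ₋₁)(Yₖ+Yₖ₋₁) = (1/5)(0.0730+0.0000) + (1/5)(0.2530+0.0730) + (1/5)(0.4380+0.2530) + (1/5)(0.7080+0.4380) + (1/5)(1.0000+0.7080)
  = 0.0146 + 0.0652 + 0.1382 + 0.2292 + 0.3416 = 0.7888
G = 1 − 0.7888 = 0.2112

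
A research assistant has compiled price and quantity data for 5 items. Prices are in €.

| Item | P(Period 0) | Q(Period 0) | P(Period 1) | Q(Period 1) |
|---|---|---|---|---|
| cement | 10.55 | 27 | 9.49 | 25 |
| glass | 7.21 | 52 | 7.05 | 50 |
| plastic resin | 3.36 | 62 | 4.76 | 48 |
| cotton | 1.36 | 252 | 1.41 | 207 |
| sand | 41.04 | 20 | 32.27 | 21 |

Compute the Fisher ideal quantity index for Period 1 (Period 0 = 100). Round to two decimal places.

Laspeyres component (base-period weights):
ΣP(Period 0)Q(Period 1) = 10.55×25 + 7.21×50 + 3.36×48 + 1.36×207 + 41.04×21 = 263.75 + 360.5 + 161.28 + 281.52 + 861.84 = 1928.89
ΣP(Period 0)Q(Period 0) = 10.55×27 + 7.21×52 + 3.36×62 + 1.36×252 + 41.04×20 = 284.85 + 374.92 + 208.32 + 342.72 + 820.8 = 2031.61
L = 1928.89 / 2031.61 × 100 = 94.9439
Paasche component (current-period weights):
ΣP(Period 1)Q(Period 1) = 9.49×25 + 7.05×50 + 4.76×48 + 1.41×207 + 32.27×21 = 237.25 + 352.5 + 228.48 + 291.87 + 677.67 = 1787.77
ΣP(Period 1)Q(Period 0) = 9.49×27 + 7.05×52 + 4.76×62 + 1.41×252 + 32.27×20 = 256.23 + 366.6 + 295.12 + 355.32 + 645.4 = 1918.67
P = 1787.77 / 1918.67 × 100 = 93.1776
Fisher = √(L × P) = √(94.9439 × 93.1776) = 94.0566

94.06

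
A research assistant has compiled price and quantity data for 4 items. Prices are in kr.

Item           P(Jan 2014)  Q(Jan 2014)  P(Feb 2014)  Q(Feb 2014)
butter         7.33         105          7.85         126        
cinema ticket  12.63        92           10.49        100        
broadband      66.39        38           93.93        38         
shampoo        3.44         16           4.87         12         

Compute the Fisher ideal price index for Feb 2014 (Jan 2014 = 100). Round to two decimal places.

119.91

Laspeyres component (base-period weights):
ΣP(Feb 2014)Q(Jan 2014) = 7.85×105 + 10.49×92 + 93.93×38 + 4.87×16 = 824.25 + 965.08 + 3569.34 + 77.92 = 5436.59
ΣP(Jan 2014)Q(Jan 2014) = 7.33×105 + 12.63×92 + 66.39×38 + 3.44×16 = 769.65 + 1161.96 + 2522.82 + 55.04 = 4509.47
L = 5436.59 / 4509.47 × 100 = 120.5594
Paasche component (current-period weights):
ΣP(Feb 2014)Q(Feb 2014) = 7.85×126 + 10.49×100 + 93.93×38 + 4.87×12 = 989.1 + 1049 + 3569.34 + 58.44 = 5665.88
ΣP(Jan 2014)Q(Feb 2014) = 7.33×126 + 12.63×100 + 66.39×38 + 3.44×12 = 923.58 + 1263 + 2522.82 + 41.28 = 4750.68
P = 5665.88 / 4750.68 × 100 = 119.2646
Fisher = √(L × P) = √(120.5594 × 119.2646) = 119.9103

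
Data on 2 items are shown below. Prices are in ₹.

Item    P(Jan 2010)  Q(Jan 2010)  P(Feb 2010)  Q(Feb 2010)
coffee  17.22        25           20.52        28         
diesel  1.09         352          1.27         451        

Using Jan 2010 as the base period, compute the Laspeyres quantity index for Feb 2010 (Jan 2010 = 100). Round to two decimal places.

119.60

Laspeyres quantity index uses base-period prices as weights.
ΣP(Jan 2010)·Q(Feb 2010) = 17.22×28 + 1.09×451 = 482.16 + 491.59 = 973.75
ΣP(Jan 2010)·Q(Jan 2010) = 17.22×25 + 1.09×352 = 430.5 + 383.68 = 814.18
Index = 973.75 / 814.18 × 100 = 119.5989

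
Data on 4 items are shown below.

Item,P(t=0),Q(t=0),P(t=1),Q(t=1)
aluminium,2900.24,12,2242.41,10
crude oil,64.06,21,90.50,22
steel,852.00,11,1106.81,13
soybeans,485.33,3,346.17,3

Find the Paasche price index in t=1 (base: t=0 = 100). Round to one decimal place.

Paasche price index uses current-period quantities as weights.
ΣP(t=1)·Q(t=1) = 2242.41×10 + 90.50×22 + 1106.81×13 + 346.17×3 = 22424.1 + 1991 + 14388.53 + 1038.51 = 39842.14
ΣP(t=0)·Q(t=1) = 2900.24×10 + 64.06×22 + 852.00×13 + 485.33×3 = 29002.4 + 1409.32 + 11076 + 1455.99 = 42943.71
Index = 39842.14 / 42943.71 × 100 = 92.7776

92.8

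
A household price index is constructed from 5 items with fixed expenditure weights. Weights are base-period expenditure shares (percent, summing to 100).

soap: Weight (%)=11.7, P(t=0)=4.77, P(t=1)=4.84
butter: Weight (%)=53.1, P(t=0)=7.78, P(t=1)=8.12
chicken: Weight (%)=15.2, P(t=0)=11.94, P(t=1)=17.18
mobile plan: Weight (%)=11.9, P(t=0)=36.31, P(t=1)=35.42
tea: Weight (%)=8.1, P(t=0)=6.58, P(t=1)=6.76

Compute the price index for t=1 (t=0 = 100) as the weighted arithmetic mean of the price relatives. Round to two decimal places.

109.09

soap: 11.7 × (4.84/4.77) = 11.7 × 1.014675 = 11.8717
butter: 53.1 × (8.12/7.78) = 53.1 × 1.043702 = 55.4206
chicken: 15.2 × (17.18/11.94) = 15.2 × 1.438861 = 21.8707
mobile plan: 11.9 × (35.42/36.31) = 11.9 × 0.975489 = 11.6083
tea: 8.1 × (6.76/6.58) = 8.1 × 1.027356 = 8.3216
Index = Σ wᵢ·(p₁ᵢ/p₀ᵢ) = 11.8717 + 55.4206 + 21.8707 + 11.6083 + 8.3216 = 109.0928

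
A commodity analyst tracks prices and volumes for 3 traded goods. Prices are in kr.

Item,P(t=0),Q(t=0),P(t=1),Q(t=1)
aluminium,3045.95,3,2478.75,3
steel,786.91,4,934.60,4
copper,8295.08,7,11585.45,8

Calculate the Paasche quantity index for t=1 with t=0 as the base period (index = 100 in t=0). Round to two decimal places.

112.56

Paasche quantity index uses current-period prices as weights.
ΣP(t=1)·Q(t=1) = 2478.75×3 + 934.60×4 + 11585.45×8 = 7436.25 + 3738.4 + 92683.6 = 103858.25
ΣP(t=1)·Q(t=0) = 2478.75×3 + 934.60×4 + 11585.45×7 = 7436.25 + 3738.4 + 81098.15 = 92272.8
Index = 103858.25 / 92272.8 × 100 = 112.5557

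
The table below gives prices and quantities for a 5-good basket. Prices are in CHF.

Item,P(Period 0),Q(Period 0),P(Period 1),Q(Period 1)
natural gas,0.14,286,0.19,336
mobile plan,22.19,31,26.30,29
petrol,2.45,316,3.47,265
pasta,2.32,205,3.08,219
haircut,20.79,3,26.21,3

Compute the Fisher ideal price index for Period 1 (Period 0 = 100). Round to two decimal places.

131.01

Laspeyres component (base-period weights):
ΣP(Period 1)Q(Period 0) = 0.19×286 + 26.30×31 + 3.47×316 + 3.08×205 + 26.21×3 = 54.34 + 815.3 + 1096.52 + 631.4 + 78.63 = 2676.19
ΣP(Period 0)Q(Period 0) = 0.14×286 + 22.19×31 + 2.45×316 + 2.32×205 + 20.79×3 = 40.04 + 687.89 + 774.2 + 475.6 + 62.37 = 2040.1
L = 2676.19 / 2040.1 × 100 = 131.1794
Paasche component (current-period weights):
ΣP(Period 1)Q(Period 1) = 0.19×336 + 26.30×29 + 3.47×265 + 3.08×219 + 26.21×3 = 63.84 + 762.7 + 919.55 + 674.52 + 78.63 = 2499.24
ΣP(Period 0)Q(Period 1) = 0.14×336 + 22.19×29 + 2.45×265 + 2.32×219 + 20.79×3 = 47.04 + 643.51 + 649.25 + 508.08 + 62.37 = 1910.25
P = 2499.24 / 1910.25 × 100 = 130.8331
Fisher = √(L × P) = √(131.1794 × 130.8331) = 131.0061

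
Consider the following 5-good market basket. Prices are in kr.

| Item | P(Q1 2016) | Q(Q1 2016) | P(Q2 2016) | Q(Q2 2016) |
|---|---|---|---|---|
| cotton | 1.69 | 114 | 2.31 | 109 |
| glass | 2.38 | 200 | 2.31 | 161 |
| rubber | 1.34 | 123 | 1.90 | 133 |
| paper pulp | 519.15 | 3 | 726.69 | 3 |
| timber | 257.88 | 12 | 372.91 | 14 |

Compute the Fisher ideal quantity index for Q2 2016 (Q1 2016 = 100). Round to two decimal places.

Laspeyres component (base-period weights):
ΣP(Q1 2016)Q(Q2 2016) = 1.69×109 + 2.38×161 + 1.34×133 + 519.15×3 + 257.88×14 = 184.21 + 383.18 + 178.22 + 1557.45 + 3610.32 = 5913.38
ΣP(Q1 2016)Q(Q1 2016) = 1.69×114 + 2.38×200 + 1.34×123 + 519.15×3 + 257.88×12 = 192.66 + 476 + 164.82 + 1557.45 + 3094.56 = 5485.49
L = 5913.38 / 5485.49 × 100 = 107.8004
Paasche component (current-period weights):
ΣP(Q2 2016)Q(Q2 2016) = 2.31×109 + 2.31×161 + 1.90×133 + 726.69×3 + 372.91×14 = 251.79 + 371.91 + 252.7 + 2180.07 + 5220.74 = 8277.21
ΣP(Q2 2016)Q(Q1 2016) = 2.31×114 + 2.31×200 + 1.90×123 + 726.69×3 + 372.91×12 = 263.34 + 462 + 233.7 + 2180.07 + 4474.92 = 7614.03
P = 8277.21 / 7614.03 × 100 = 108.7100
Fisher = √(L × P) = √(107.8004 × 108.7100) = 108.2542

108.25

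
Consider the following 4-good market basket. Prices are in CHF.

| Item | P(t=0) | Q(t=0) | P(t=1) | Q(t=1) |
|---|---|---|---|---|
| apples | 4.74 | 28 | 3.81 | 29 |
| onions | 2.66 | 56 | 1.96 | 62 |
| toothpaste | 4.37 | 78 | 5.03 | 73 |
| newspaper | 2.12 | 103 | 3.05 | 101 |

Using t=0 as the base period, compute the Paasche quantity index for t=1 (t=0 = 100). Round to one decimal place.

Paasche quantity index uses current-period prices as weights.
ΣP(t=1)·Q(t=1) = 3.81×29 + 1.96×62 + 5.03×73 + 3.05×101 = 110.49 + 121.52 + 367.19 + 308.05 = 907.25
ΣP(t=1)·Q(t=0) = 3.81×28 + 1.96×56 + 5.03×78 + 3.05×103 = 106.68 + 109.76 + 392.34 + 314.15 = 922.93
Index = 907.25 / 922.93 × 100 = 98.3011

98.3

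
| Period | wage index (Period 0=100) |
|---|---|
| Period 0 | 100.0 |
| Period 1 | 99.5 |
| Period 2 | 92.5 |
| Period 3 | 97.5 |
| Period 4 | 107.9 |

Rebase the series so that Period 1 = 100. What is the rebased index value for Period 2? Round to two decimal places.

92.96

Rebased(Period 2) = 92.5 / 99.5 × 100 = 92.9648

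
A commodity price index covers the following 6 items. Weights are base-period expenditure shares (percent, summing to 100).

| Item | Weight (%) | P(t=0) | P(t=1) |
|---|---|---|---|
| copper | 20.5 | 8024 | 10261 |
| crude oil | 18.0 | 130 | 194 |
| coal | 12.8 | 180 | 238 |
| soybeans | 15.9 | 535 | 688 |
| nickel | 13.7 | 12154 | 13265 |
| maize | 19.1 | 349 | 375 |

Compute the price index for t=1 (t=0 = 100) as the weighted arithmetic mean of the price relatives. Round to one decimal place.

copper: 20.5 × (10261/8024) = 20.5 × 1.278789 = 26.2152
crude oil: 18.0 × (194/130) = 18.0 × 1.492308 = 26.8615
coal: 12.8 × (238/180) = 12.8 × 1.322222 = 16.9244
soybeans: 15.9 × (688/535) = 15.9 × 1.285981 = 20.4471
nickel: 13.7 × (13265/12154) = 13.7 × 1.091410 = 14.9523
maize: 19.1 × (375/349) = 19.1 × 1.074499 = 20.5229
Index = Σ wᵢ·(p₁ᵢ/p₀ᵢ) = 26.2152 + 26.8615 + 16.9244 + 20.4471 + 14.9523 + 20.5229 = 125.9235

125.9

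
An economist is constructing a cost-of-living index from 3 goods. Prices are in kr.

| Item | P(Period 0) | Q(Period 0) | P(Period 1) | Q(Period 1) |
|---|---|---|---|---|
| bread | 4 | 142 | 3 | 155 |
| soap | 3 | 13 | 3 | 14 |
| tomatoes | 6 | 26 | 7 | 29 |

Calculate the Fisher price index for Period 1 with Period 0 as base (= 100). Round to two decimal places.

Laspeyres component (base-period weights):
ΣP(Period 1)Q(Period 0) = 3×142 + 3×13 + 7×26 = 426 + 39 + 182 = 647
ΣP(Period 0)Q(Period 0) = 4×142 + 3×13 + 6×26 = 568 + 39 + 156 = 763
L = 647 / 763 × 100 = 84.7969
Paasche component (current-period weights):
ΣP(Period 1)Q(Period 1) = 3×155 + 3×14 + 7×29 = 465 + 42 + 203 = 710
ΣP(Period 0)Q(Period 1) = 4×155 + 3×14 + 6×29 = 620 + 42 + 174 = 836
P = 710 / 836 × 100 = 84.9282
Fisher = √(L × P) = √(84.7969 × 84.9282) = 84.8625

84.86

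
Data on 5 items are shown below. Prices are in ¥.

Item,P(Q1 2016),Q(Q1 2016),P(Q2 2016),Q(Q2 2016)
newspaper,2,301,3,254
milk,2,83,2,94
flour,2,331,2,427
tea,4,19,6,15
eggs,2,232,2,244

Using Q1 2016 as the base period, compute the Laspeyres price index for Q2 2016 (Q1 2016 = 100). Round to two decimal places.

Laspeyres price index uses base-period quantities as weights.
ΣP(Q2 2016)·Q(Q1 2016) = 3×301 + 2×83 + 2×331 + 6×19 + 2×232 = 903 + 166 + 662 + 114 + 464 = 2309
ΣP(Q1 2016)·Q(Q1 2016) = 2×301 + 2×83 + 2×331 + 4×19 + 2×232 = 602 + 166 + 662 + 76 + 464 = 1970
Index = 2309 / 1970 × 100 = 117.2081

117.21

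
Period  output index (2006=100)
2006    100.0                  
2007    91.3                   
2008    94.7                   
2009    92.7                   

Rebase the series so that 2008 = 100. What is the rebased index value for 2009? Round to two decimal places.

Rebased(2009) = 92.7 / 94.7 × 100 = 97.8881

97.89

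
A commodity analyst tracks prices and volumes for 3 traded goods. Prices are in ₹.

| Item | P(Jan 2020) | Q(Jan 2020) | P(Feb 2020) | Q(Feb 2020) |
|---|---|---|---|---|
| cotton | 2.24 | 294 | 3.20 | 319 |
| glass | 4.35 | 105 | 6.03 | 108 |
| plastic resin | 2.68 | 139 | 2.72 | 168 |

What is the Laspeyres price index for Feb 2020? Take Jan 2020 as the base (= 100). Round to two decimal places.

Laspeyres price index uses base-period quantities as weights.
ΣP(Feb 2020)·Q(Jan 2020) = 3.20×294 + 6.03×105 + 2.72×139 = 940.8 + 633.15 + 378.08 = 1952.03
ΣP(Jan 2020)·Q(Jan 2020) = 2.24×294 + 4.35×105 + 2.68×139 = 658.56 + 456.75 + 372.52 = 1487.83
Index = 1952.03 / 1487.83 × 100 = 131.1998

131.20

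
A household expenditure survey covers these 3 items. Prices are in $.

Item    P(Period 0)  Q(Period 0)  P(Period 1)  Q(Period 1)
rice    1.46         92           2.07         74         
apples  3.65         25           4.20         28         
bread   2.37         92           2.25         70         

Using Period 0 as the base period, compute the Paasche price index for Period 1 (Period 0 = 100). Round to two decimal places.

Paasche price index uses current-period quantities as weights.
ΣP(Period 1)·Q(Period 1) = 2.07×74 + 4.20×28 + 2.25×70 = 153.18 + 117.6 + 157.5 = 428.28
ΣP(Period 0)·Q(Period 1) = 1.46×74 + 3.65×28 + 2.37×70 = 108.04 + 102.2 + 165.9 = 376.14
Index = 428.28 / 376.14 × 100 = 113.8619

113.86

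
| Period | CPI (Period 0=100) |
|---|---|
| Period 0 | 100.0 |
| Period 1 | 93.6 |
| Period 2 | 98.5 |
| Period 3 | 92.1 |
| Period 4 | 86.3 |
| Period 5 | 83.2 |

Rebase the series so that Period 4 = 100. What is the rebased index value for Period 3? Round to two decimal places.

106.72

Rebased(Period 3) = 92.1 / 86.3 × 100 = 106.7207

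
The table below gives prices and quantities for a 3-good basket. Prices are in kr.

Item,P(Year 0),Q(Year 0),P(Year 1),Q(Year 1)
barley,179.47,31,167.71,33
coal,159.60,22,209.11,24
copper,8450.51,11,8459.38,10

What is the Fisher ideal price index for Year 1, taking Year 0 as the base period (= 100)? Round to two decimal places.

Laspeyres component (base-period weights):
ΣP(Year 1)Q(Year 0) = 167.71×31 + 209.11×22 + 8459.38×11 = 5199.01 + 4600.42 + 93053.18 = 102852.61
ΣP(Year 0)Q(Year 0) = 179.47×31 + 159.60×22 + 8450.51×11 = 5563.57 + 3511.2 + 92955.61 = 102030.38
L = 102852.61 / 102030.38 × 100 = 100.8059
Paasche component (current-period weights):
ΣP(Year 1)Q(Year 1) = 167.71×33 + 209.11×24 + 8459.38×10 = 5534.43 + 5018.64 + 84593.8 = 95146.87
ΣP(Year 0)Q(Year 1) = 179.47×33 + 159.60×24 + 8450.51×10 = 5922.51 + 3830.4 + 84505.1 = 94258.01
P = 95146.87 / 94258.01 × 100 = 100.9430
Fisher = √(L × P) = √(100.8059 × 100.9430) = 100.8744

100.87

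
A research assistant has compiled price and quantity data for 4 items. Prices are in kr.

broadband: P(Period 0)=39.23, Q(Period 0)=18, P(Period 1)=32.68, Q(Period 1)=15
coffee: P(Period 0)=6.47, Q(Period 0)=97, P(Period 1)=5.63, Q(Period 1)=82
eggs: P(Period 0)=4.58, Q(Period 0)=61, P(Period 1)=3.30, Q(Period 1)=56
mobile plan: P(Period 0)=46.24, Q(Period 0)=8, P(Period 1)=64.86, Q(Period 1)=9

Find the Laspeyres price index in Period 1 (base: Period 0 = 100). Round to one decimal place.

93.5

Laspeyres price index uses base-period quantities as weights.
ΣP(Period 1)·Q(Period 0) = 32.68×18 + 5.63×97 + 3.30×61 + 64.86×8 = 588.24 + 546.11 + 201.3 + 518.88 = 1854.53
ΣP(Period 0)·Q(Period 0) = 39.23×18 + 6.47×97 + 4.58×61 + 46.24×8 = 706.14 + 627.59 + 279.38 + 369.92 = 1983.03
Index = 1854.53 / 1983.03 × 100 = 93.5200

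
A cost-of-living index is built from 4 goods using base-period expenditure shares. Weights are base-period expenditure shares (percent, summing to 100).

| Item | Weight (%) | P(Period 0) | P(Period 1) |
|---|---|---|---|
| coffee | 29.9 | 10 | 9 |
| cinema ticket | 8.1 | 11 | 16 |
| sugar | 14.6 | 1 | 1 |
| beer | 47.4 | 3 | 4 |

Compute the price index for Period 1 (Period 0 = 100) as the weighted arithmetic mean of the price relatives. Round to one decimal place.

coffee: 29.9 × (9/10) = 29.9 × 0.900000 = 26.9100
cinema ticket: 8.1 × (16/11) = 8.1 × 1.454545 = 11.7818
sugar: 14.6 × (1/1) = 14.6 × 1.000000 = 14.6000
beer: 47.4 × (4/3) = 47.4 × 1.333333 = 63.2000
Index = Σ wᵢ·(p₁ᵢ/p₀ᵢ) = 26.9100 + 11.7818 + 14.6000 + 63.2000 = 116.4918

116.5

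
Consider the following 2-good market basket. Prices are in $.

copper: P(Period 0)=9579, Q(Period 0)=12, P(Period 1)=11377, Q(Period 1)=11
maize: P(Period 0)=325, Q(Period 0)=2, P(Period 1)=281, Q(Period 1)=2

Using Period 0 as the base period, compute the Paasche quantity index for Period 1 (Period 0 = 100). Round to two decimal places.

Paasche quantity index uses current-period prices as weights.
ΣP(Period 1)·Q(Period 1) = 11377×11 + 281×2 = 125147 + 562 = 125709
ΣP(Period 1)·Q(Period 0) = 11377×12 + 281×2 = 136524 + 562 = 137086
Index = 125709 / 137086 × 100 = 91.7008

91.70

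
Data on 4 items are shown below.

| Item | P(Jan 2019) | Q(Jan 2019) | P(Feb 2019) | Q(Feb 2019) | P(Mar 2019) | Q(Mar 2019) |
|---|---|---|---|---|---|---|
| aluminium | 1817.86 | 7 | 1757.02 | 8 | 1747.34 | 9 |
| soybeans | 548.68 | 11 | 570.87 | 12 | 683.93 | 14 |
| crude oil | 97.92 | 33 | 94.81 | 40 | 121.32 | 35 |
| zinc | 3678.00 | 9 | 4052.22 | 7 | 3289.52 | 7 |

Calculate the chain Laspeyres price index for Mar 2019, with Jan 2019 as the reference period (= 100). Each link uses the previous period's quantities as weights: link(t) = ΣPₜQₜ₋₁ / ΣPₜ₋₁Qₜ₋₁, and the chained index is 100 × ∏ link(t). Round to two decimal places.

Link Jan 2019→Feb 2019:
ΣP(Feb 2019)Q(Jan 2019) = 1757.02×7 + 570.87×11 + 94.81×33 + 4052.22×9 = 12299.14 + 6279.57 + 3128.73 + 36469.98 = 58177.42
ΣP(Jan 2019)Q(Jan 2019) = 1817.86×7 + 548.68×11 + 97.92×33 + 3678.00×9 = 12725.02 + 6035.48 + 3231.36 + 33102 = 55093.86
link = 58177.42/55093.86 = 1.055969
Link Feb 2019→Mar 2019:
ΣP(Mar 2019)Q(Feb 2019) = 1747.34×8 + 683.93×12 + 121.32×40 + 3289.52×7 = 13978.72 + 8207.16 + 4852.8 + 23026.64 = 50065.32
ΣP(Feb 2019)Q(Feb 2019) = 1757.02×8 + 570.87×12 + 94.81×40 + 4052.22×7 = 14056.16 + 6850.44 + 3792.4 + 28365.54 = 53064.54
link = 50065.32/53064.54 = 0.943480
Chained index = 100 × 1.055969 × 0.943480 = 99.6286

99.63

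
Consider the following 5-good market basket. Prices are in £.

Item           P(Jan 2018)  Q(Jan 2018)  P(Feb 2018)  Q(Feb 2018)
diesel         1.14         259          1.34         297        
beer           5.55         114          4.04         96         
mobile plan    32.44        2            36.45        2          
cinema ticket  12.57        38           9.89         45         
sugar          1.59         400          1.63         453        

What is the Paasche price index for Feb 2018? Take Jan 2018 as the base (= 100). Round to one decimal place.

91.9

Paasche price index uses current-period quantities as weights.
ΣP(Feb 2018)·Q(Feb 2018) = 1.34×297 + 4.04×96 + 36.45×2 + 9.89×45 + 1.63×453 = 397.98 + 387.84 + 72.9 + 445.05 + 738.39 = 2042.16
ΣP(Jan 2018)·Q(Feb 2018) = 1.14×297 + 5.55×96 + 32.44×2 + 12.57×45 + 1.59×453 = 338.58 + 532.8 + 64.88 + 565.65 + 720.27 = 2222.18
Index = 2042.16 / 2222.18 × 100 = 91.8989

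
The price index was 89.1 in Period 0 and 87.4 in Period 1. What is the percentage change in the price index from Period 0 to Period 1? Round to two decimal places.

-1.91%

Change = (87.4 − 89.1) / 89.1 × 100
       = -1.7 / 89.1 × 100 = -1.9080%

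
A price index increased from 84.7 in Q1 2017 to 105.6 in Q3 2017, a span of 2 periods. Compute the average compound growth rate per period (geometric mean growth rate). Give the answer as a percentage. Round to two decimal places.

Growth factor = (105.6/84.7)^(1/2) = (1.246753)^(1/2) = 1.116581
Growth rate = 1.116581 − 1 = 0.116581 = 11.6581%

11.66%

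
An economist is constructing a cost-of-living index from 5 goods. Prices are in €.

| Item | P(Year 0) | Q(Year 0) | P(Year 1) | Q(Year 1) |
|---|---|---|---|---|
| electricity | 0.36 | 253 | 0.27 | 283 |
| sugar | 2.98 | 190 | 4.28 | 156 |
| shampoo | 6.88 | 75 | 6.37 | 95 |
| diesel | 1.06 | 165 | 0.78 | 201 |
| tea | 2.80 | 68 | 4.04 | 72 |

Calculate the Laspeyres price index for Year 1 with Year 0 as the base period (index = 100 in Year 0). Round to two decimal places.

Laspeyres price index uses base-period quantities as weights.
ΣP(Year 1)·Q(Year 0) = 0.27×253 + 4.28×190 + 6.37×75 + 0.78×165 + 4.04×68 = 68.31 + 813.2 + 477.75 + 128.7 + 274.72 = 1762.68
ΣP(Year 0)·Q(Year 0) = 0.36×253 + 2.98×190 + 6.88×75 + 1.06×165 + 2.80×68 = 91.08 + 566.2 + 516 + 174.9 + 190.4 = 1538.58
Index = 1762.68 / 1538.58 × 100 = 114.5654

114.57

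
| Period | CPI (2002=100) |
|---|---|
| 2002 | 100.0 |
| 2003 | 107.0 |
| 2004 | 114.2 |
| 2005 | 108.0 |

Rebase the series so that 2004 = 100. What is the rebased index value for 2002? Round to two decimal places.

Rebased(2002) = 100.0 / 114.2 × 100 = 87.5657

87.57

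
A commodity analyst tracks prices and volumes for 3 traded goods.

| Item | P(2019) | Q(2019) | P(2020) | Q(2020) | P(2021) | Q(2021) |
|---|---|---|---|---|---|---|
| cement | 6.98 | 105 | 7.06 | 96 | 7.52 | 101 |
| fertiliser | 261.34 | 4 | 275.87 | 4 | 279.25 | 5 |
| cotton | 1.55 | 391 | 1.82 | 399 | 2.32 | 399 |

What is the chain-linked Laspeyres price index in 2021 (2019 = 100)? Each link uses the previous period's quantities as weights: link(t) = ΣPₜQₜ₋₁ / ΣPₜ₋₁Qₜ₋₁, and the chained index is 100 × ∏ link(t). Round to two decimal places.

118.21

Link 2019→2020:
ΣP(2020)Q(2019) = 7.06×105 + 275.87×4 + 1.82×391 = 741.3 + 1103.48 + 711.62 = 2556.4
ΣP(2019)Q(2019) = 6.98×105 + 261.34×4 + 1.55×391 = 732.9 + 1045.36 + 606.05 = 2384.31
link = 2556.4/2384.31 = 1.072176
Link 2020→2021:
ΣP(2021)Q(2020) = 7.52×96 + 279.25×4 + 2.32×399 = 721.92 + 1117 + 925.68 = 2764.6
ΣP(2020)Q(2020) = 7.06×96 + 275.87×4 + 1.82×399 = 677.76 + 1103.48 + 726.18 = 2507.42
link = 2764.6/2507.42 = 1.102568
Chained index = 100 × 1.072176 × 1.102568 = 118.2147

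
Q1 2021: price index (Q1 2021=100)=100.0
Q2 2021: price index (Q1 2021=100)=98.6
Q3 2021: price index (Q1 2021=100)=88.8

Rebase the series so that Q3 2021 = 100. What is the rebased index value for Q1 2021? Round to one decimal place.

112.6

Rebased(Q1 2021) = 100.0 / 88.8 × 100 = 112.6126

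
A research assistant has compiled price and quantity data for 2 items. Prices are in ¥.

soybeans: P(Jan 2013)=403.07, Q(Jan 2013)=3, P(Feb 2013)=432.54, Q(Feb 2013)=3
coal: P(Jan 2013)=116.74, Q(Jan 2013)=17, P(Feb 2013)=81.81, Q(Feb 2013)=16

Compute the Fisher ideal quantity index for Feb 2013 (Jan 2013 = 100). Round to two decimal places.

Laspeyres component (base-period weights):
ΣP(Jan 2013)Q(Feb 2013) = 403.07×3 + 116.74×16 = 1209.21 + 1867.84 = 3077.05
ΣP(Jan 2013)Q(Jan 2013) = 403.07×3 + 116.74×17 = 1209.21 + 1984.58 = 3193.79
L = 3077.05 / 3193.79 × 100 = 96.3448
Paasche component (current-period weights):
ΣP(Feb 2013)Q(Feb 2013) = 432.54×3 + 81.81×16 = 1297.62 + 1308.96 = 2606.58
ΣP(Feb 2013)Q(Jan 2013) = 432.54×3 + 81.81×17 = 1297.62 + 1390.77 = 2688.39
P = 2606.58 / 2688.39 × 100 = 96.9569
Fisher = √(L × P) = √(96.3448 × 96.9569) = 96.6504

96.65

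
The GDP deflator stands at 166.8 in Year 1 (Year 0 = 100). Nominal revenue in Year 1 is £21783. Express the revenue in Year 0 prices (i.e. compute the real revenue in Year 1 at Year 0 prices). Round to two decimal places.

13059.35

Real = Nominal ÷ (Index/100) = 21783 ÷ (166.8/100)
     = 21783 ÷ 1.668 = 13059.3525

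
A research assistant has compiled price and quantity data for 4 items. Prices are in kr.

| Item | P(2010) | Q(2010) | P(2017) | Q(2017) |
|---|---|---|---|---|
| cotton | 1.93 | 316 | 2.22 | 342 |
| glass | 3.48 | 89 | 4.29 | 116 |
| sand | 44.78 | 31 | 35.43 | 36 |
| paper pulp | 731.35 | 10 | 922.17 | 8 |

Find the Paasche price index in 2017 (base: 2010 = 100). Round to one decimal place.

Paasche price index uses current-period quantities as weights.
ΣP(2017)·Q(2017) = 2.22×342 + 4.29×116 + 35.43×36 + 922.17×8 = 759.24 + 497.64 + 1275.48 + 7377.36 = 9909.72
ΣP(2010)·Q(2017) = 1.93×342 + 3.48×116 + 44.78×36 + 731.35×8 = 660.06 + 403.68 + 1612.08 + 5850.8 = 8526.62
Index = 9909.72 / 8526.62 × 100 = 116.2210

116.2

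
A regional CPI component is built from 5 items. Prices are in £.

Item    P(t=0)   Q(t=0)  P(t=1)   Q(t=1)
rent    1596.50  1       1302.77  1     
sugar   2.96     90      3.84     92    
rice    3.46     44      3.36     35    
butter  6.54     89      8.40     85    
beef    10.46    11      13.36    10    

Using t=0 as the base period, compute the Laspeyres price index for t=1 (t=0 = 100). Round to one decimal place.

99.2

Laspeyres price index uses base-period quantities as weights.
ΣP(t=1)·Q(t=0) = 1302.77×1 + 3.84×90 + 3.36×44 + 8.40×89 + 13.36×11 = 1302.77 + 345.6 + 147.84 + 747.6 + 146.96 = 2690.77
ΣP(t=0)·Q(t=0) = 1596.50×1 + 2.96×90 + 3.46×44 + 6.54×89 + 10.46×11 = 1596.5 + 266.4 + 152.24 + 582.06 + 115.06 = 2712.26
Index = 2690.77 / 2712.26 × 100 = 99.2077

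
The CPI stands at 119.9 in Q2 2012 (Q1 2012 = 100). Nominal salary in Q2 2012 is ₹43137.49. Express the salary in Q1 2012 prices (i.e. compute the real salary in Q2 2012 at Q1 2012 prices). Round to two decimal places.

Real = Nominal ÷ (Index/100) = 43137.49 ÷ (119.9/100)
     = 43137.49 ÷ 1.199 = 35977.8899

35977.89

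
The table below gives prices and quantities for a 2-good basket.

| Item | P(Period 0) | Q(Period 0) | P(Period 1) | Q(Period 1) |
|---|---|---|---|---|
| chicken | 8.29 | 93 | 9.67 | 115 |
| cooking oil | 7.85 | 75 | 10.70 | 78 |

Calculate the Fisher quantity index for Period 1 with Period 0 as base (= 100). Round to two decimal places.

Laspeyres component (base-period weights):
ΣP(Period 0)Q(Period 1) = 8.29×115 + 7.85×78 = 953.35 + 612.3 = 1565.65
ΣP(Period 0)Q(Period 0) = 8.29×93 + 7.85×75 = 770.97 + 588.75 = 1359.72
L = 1565.65 / 1359.72 × 100 = 115.1450
Paasche component (current-period weights):
ΣP(Period 1)Q(Period 1) = 9.67×115 + 10.70×78 = 1112.05 + 834.6 = 1946.65
ΣP(Period 1)Q(Period 0) = 9.67×93 + 10.70×75 = 899.31 + 802.5 = 1701.81
P = 1946.65 / 1701.81 × 100 = 114.3870
Fisher = √(L × P) = √(115.1450 × 114.3870) = 114.7654

114.77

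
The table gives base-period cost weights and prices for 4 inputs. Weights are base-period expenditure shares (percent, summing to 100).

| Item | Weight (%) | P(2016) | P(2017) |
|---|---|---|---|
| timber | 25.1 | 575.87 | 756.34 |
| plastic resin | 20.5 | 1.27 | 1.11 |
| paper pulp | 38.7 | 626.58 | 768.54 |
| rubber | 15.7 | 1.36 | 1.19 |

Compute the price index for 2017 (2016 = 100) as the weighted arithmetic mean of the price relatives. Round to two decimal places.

112.09

timber: 25.1 × (756.34/575.87) = 25.1 × 1.313387 = 32.9660
plastic resin: 20.5 × (1.11/1.27) = 20.5 × 0.874016 = 17.9173
paper pulp: 38.7 × (768.54/626.58) = 38.7 × 1.226563 = 47.4680
rubber: 15.7 × (1.19/1.36) = 15.7 × 0.875000 = 13.7375
Index = Σ wᵢ·(p₁ᵢ/p₀ᵢ) = 32.9660 + 17.9173 + 47.4680 + 13.7375 = 112.0888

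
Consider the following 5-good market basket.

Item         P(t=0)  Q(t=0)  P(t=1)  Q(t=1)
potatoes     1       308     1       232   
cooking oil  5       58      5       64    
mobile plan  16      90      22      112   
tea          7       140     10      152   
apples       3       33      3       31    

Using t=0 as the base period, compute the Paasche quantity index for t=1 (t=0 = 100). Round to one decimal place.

Paasche quantity index uses current-period prices as weights.
ΣP(t=1)·Q(t=1) = 1×232 + 5×64 + 22×112 + 10×152 + 3×31 = 232 + 320 + 2464 + 1520 + 93 = 4629
ΣP(t=1)·Q(t=0) = 1×308 + 5×58 + 22×90 + 10×140 + 3×33 = 308 + 290 + 1980 + 1400 + 99 = 4077
Index = 4629 / 4077 × 100 = 113.5394

113.5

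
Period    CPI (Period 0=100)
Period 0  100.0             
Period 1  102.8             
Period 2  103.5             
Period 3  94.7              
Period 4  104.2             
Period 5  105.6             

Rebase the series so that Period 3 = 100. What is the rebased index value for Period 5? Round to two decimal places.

111.51

Rebased(Period 5) = 105.6 / 94.7 × 100 = 111.5100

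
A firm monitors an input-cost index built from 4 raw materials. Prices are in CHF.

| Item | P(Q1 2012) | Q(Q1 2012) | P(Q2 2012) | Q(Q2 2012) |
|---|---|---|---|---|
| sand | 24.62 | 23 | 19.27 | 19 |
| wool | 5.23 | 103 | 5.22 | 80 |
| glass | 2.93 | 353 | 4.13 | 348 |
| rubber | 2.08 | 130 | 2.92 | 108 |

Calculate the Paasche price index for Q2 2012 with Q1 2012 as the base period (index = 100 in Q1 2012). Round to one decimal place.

Paasche price index uses current-period quantities as weights.
ΣP(Q2 2012)·Q(Q2 2012) = 19.27×19 + 5.22×80 + 4.13×348 + 2.92×108 = 366.13 + 417.6 + 1437.24 + 315.36 = 2536.33
ΣP(Q1 2012)·Q(Q2 2012) = 24.62×19 + 5.23×80 + 2.93×348 + 2.08×108 = 467.78 + 418.4 + 1019.64 + 224.64 = 2130.46
Index = 2536.33 / 2130.46 × 100 = 119.0508

119.1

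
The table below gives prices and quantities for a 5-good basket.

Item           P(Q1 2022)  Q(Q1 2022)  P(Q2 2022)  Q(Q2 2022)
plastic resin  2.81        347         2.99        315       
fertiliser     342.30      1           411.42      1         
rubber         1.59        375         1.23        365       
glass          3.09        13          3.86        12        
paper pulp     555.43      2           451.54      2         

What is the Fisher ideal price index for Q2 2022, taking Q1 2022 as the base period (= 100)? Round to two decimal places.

93.26

Laspeyres component (base-period weights):
ΣP(Q2 2022)Q(Q1 2022) = 2.99×347 + 411.42×1 + 1.23×375 + 3.86×13 + 451.54×2 = 1037.53 + 411.42 + 461.25 + 50.18 + 903.08 = 2863.46
ΣP(Q1 2022)Q(Q1 2022) = 2.81×347 + 342.30×1 + 1.59×375 + 3.09×13 + 555.43×2 = 975.07 + 342.3 + 596.25 + 40.17 + 1110.86 = 3064.65
L = 2863.46 / 3064.65 × 100 = 93.4351
Paasche component (current-period weights):
ΣP(Q2 2022)Q(Q2 2022) = 2.99×315 + 411.42×1 + 1.23×365 + 3.86×12 + 451.54×2 = 941.85 + 411.42 + 448.95 + 46.32 + 903.08 = 2751.62
ΣP(Q1 2022)Q(Q2 2022) = 2.81×315 + 342.30×1 + 1.59×365 + 3.09×12 + 555.43×2 = 885.15 + 342.3 + 580.35 + 37.08 + 1110.86 = 2955.74
P = 2751.62 / 2955.74 × 100 = 93.0941
Fisher = √(L × P) = √(93.4351 × 93.0941) = 93.2645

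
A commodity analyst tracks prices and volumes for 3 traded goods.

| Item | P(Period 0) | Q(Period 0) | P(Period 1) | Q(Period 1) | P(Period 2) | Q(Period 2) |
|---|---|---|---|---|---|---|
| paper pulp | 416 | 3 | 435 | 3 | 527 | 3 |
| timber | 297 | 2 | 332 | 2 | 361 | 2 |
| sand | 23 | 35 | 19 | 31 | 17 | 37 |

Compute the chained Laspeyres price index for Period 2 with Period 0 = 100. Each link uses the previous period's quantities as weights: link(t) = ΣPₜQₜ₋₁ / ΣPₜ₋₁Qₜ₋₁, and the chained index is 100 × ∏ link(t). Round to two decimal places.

110.09

Link Period 0→Period 1:
ΣP(Period 1)Q(Period 0) = 435×3 + 332×2 + 19×35 = 1305 + 664 + 665 = 2634
ΣP(Period 0)Q(Period 0) = 416×3 + 297×2 + 23×35 = 1248 + 594 + 805 = 2647
link = 2634/2647 = 0.995089
Link Period 1→Period 2:
ΣP(Period 2)Q(Period 1) = 527×3 + 361×2 + 17×31 = 1581 + 722 + 527 = 2830
ΣP(Period 1)Q(Period 1) = 435×3 + 332×2 + 19×31 = 1305 + 664 + 589 = 2558
link = 2830/2558 = 1.106333
Chained index = 100 × 0.995089 × 1.106333 = 110.0900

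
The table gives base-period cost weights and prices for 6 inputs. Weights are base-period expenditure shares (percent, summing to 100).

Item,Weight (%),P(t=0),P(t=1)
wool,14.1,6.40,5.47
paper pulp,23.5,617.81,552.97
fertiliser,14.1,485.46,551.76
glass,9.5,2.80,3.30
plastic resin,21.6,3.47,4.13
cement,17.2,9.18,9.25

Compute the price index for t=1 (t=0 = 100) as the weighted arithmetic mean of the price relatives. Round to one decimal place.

103.3

wool: 14.1 × (5.47/6.40) = 14.1 × 0.854687 = 12.0511
paper pulp: 23.5 × (552.97/617.81) = 23.5 × 0.895049 = 21.0336
fertiliser: 14.1 × (551.76/485.46) = 14.1 × 1.136571 = 16.0257
glass: 9.5 × (3.30/2.80) = 9.5 × 1.178571 = 11.1964
plastic resin: 21.6 × (4.13/3.47) = 21.6 × 1.190202 = 25.7084
cement: 17.2 × (9.25/9.18) = 17.2 × 1.007625 = 17.3312
Index = Σ wᵢ·(p₁ᵢ/p₀ᵢ) = 12.0511 + 21.0336 + 16.0257 + 11.1964 + 25.7084 + 17.3312 = 103.3463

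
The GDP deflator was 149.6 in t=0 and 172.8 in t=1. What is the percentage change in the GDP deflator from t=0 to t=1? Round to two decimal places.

15.51%

Change = (172.8 − 149.6) / 149.6 × 100
       = 23.2 / 149.6 × 100 = 15.5080%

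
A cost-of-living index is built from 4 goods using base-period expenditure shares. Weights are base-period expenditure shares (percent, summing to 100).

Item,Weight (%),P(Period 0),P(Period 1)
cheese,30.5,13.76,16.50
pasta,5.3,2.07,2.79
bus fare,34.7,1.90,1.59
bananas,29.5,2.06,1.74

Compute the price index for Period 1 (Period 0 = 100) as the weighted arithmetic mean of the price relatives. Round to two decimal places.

cheese: 30.5 × (16.50/13.76) = 30.5 × 1.199128 = 36.5734
pasta: 5.3 × (2.79/2.07) = 5.3 × 1.347826 = 7.1435
bus fare: 34.7 × (1.59/1.90) = 34.7 × 0.836842 = 29.0384
bananas: 29.5 × (1.74/2.06) = 29.5 × 0.844660 = 24.9175
Index = Σ wᵢ·(p₁ᵢ/p₀ᵢ) = 36.5734 + 7.1435 + 29.0384 + 24.9175 = 97.6728

97.67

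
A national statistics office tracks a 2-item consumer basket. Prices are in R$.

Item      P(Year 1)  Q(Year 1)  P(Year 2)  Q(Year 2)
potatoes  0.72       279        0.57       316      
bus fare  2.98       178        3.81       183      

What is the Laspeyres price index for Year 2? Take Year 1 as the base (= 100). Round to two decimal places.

Laspeyres price index uses base-period quantities as weights.
ΣP(Year 2)·Q(Year 1) = 0.57×279 + 3.81×178 = 159.03 + 678.18 = 837.21
ΣP(Year 1)·Q(Year 1) = 0.72×279 + 2.98×178 = 200.88 + 530.44 = 731.32
Index = 837.21 / 731.32 × 100 = 114.4793

114.48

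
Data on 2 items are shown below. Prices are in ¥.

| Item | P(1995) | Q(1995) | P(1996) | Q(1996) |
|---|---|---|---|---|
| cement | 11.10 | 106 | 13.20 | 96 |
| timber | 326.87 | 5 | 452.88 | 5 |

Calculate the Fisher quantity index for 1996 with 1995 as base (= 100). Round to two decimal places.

Laspeyres component (base-period weights):
ΣP(1995)Q(1996) = 11.10×96 + 326.87×5 = 1065.6 + 1634.35 = 2699.95
ΣP(1995)Q(1995) = 11.10×106 + 326.87×5 = 1176.6 + 1634.35 = 2810.95
L = 2699.95 / 2810.95 × 100 = 96.0512
Paasche component (current-period weights):
ΣP(1996)Q(1996) = 13.20×96 + 452.88×5 = 1267.2 + 2264.4 = 3531.6
ΣP(1996)Q(1995) = 13.20×106 + 452.88×5 = 1399.2 + 2264.4 = 3663.6
P = 3531.6 / 3663.6 × 100 = 96.3970
Fisher = √(L × P) = √(96.0512 × 96.3970) = 96.2239

96.22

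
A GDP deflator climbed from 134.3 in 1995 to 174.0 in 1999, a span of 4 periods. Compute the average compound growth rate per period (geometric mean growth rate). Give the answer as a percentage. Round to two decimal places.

6.69%

Growth factor = (174.0/134.3)^(1/4) = (1.295607)^(1/4) = 1.066887
Growth rate = 1.066887 − 1 = 0.066887 = 6.6887%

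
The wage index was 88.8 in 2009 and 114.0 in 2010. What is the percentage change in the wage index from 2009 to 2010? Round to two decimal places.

28.38%

Change = (114.0 − 88.8) / 88.8 × 100
       = 25.2 / 88.8 × 100 = 28.3784%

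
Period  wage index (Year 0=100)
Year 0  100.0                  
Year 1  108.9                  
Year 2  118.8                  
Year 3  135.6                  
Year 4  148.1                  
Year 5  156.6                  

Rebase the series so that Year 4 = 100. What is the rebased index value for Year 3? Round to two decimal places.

Rebased(Year 3) = 135.6 / 148.1 × 100 = 91.5598

91.56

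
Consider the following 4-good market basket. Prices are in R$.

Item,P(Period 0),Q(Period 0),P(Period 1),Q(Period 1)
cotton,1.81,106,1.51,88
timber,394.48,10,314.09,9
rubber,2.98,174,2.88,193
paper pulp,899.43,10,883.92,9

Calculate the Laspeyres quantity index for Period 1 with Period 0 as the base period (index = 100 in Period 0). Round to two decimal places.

90.70

Laspeyres quantity index uses base-period prices as weights.
ΣP(Period 0)·Q(Period 1) = 1.81×88 + 394.48×9 + 2.98×193 + 899.43×9 = 159.28 + 3550.32 + 575.14 + 8094.87 = 12379.61
ΣP(Period 0)·Q(Period 0) = 1.81×106 + 394.48×10 + 2.98×174 + 899.43×10 = 191.86 + 3944.8 + 518.52 + 8994.3 = 13649.48
Index = 12379.61 / 13649.48 × 100 = 90.6966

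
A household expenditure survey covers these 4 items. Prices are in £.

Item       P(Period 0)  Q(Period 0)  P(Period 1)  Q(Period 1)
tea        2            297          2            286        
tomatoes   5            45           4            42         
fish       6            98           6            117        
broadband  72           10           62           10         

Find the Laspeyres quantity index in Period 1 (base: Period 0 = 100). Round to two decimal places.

Laspeyres quantity index uses base-period prices as weights.
ΣP(Period 0)·Q(Period 1) = 2×286 + 5×42 + 6×117 + 72×10 = 572 + 210 + 702 + 720 = 2204
ΣP(Period 0)·Q(Period 0) = 2×297 + 5×45 + 6×98 + 72×10 = 594 + 225 + 588 + 720 = 2127
Index = 2204 / 2127 × 100 = 103.6201

103.62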